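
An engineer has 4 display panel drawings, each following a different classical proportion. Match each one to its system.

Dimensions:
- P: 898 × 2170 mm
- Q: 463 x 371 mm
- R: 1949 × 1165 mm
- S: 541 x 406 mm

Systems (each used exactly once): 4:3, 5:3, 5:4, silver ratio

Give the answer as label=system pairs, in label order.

P = 2170/898 ≈ 2.416 → silver ratio (2.414)
Q = 463/371 ≈ 1.248 → 5:4 (1.250)
R = 1949/1165 ≈ 1.673 → 5:3 (1.667)
S = 541/406 ≈ 1.333 → 4:3 (1.333)

P=silver ratio, Q=5:4, R=5:3, S=4:3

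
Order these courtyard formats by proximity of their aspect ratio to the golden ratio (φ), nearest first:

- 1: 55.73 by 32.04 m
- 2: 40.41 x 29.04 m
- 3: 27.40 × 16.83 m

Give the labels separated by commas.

1: 55.73/32.04 ≈ 1.739 → |1.739 − 1.618| = 0.121
2: 40.41/29.04 ≈ 1.392 → |1.392 − 1.618| = 0.226
3: 27.40/16.83 ≈ 1.628 → |1.628 − 1.618| = 0.010

3, 1, 2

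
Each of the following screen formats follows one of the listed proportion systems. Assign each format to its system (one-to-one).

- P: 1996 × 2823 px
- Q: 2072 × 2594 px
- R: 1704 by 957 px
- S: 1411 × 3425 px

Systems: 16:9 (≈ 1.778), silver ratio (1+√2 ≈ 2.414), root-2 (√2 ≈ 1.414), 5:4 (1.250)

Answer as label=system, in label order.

P = 2823/1996 ≈ 1.414 → root-2 (1.414)
Q = 2594/2072 ≈ 1.252 → 5:4 (1.250)
R = 1704/957 ≈ 1.781 → 16:9 (1.778)
S = 3425/1411 ≈ 2.427 → silver ratio (2.414)

P=root-2, Q=5:4, R=16:9, S=silver ratio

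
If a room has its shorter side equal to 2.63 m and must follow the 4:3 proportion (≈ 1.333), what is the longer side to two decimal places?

3.51 m

4:3 ≈ 1.33333.
Longer side = 2.63 × 1.33333 ≈ 3.5067 → 3.51 m.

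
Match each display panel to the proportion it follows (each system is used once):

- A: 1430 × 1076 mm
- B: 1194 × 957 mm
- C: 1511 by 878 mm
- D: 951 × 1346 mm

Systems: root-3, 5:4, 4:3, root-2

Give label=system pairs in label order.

A = 1430/1076 ≈ 1.329 → 4:3 (1.333)
B = 1194/957 ≈ 1.248 → 5:4 (1.250)
C = 1511/878 ≈ 1.721 → root-3 (1.732)
D = 1346/951 ≈ 1.415 → root-2 (1.414)

A=4:3, B=5:4, C=root-3, D=root-2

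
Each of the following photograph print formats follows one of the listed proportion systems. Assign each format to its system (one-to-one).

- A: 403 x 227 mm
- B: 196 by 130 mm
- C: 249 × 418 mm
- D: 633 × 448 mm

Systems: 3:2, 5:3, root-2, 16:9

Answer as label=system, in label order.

A=16:9, B=3:2, C=5:3, D=root-2

Ratios: A ≈ 1.775; B ≈ 1.508; C ≈ 1.679; D ≈ 1.413.
Targets: 3:2 ≈ 1.500; 5:3 ≈ 1.667; root-2 ≈ 1.414; 16:9 ≈ 1.778.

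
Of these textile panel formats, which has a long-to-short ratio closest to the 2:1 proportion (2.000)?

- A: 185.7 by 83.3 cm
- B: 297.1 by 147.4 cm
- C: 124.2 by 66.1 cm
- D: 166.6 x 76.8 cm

Ratios (long/short): A ≈ 2.229; B ≈ 2.016; C ≈ 1.879; D ≈ 2.169.
2:1 ≈ 2.000; option B is nearest (Δ 0.016).

B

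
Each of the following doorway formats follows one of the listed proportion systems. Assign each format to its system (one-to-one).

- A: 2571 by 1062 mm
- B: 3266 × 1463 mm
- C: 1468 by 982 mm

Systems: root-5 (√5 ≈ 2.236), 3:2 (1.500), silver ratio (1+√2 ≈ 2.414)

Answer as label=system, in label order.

A = 2571/1062 ≈ 2.421 → silver ratio (2.414)
B = 3266/1463 ≈ 2.232 → root-5 (2.236)
C = 1468/982 ≈ 1.495 → 3:2 (1.500)

A=silver ratio, B=root-5, C=3:2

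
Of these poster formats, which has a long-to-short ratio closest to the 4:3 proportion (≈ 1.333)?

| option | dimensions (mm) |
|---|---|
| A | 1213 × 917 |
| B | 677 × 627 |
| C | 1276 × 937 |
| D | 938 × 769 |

Target 4:3 ≈ 1.333.
A: 1.323 (Δ0.010)  B: 1.080 (Δ0.253)  C: 1.362 (Δ0.029)  D: 1.220 (Δ0.113)

A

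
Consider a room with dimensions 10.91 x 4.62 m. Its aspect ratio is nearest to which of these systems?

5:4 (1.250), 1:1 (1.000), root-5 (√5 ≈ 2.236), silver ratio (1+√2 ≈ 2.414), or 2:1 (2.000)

silver ratio

Ratio = 10.91 / 4.62 ≈ 2.361.
Distances: 5:4 1.250 (Δ 1.111); 1:1 1.000 (Δ 1.361); root-5 2.236 (Δ 0.125); silver ratio 2.414 (Δ 0.053); 2:1 2.000 (Δ 0.361).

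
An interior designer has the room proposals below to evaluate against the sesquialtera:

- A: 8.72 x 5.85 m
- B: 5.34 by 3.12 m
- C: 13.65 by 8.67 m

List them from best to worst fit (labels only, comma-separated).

A: 8.72/5.85 ≈ 1.491 → |1.491 − 1.500| = 0.009
B: 5.34/3.12 ≈ 1.712 → |1.712 − 1.500| = 0.212
C: 13.65/8.67 ≈ 1.574 → |1.574 − 1.500| = 0.074

A, C, B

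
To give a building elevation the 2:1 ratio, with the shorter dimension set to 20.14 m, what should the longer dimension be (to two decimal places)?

2:1 = 2.00000.
Longer side = 20.14 × 2.00000 ≈ 40.2800 → 40.28 m.

40.28 m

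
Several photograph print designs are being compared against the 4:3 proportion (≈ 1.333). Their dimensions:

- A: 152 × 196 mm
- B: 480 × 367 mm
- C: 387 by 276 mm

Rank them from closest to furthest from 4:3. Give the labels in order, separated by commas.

A: 196/152 ≈ 1.289 → |1.289 − 1.333| = 0.044
B: 480/367 ≈ 1.308 → |1.308 − 1.333| = 0.025
C: 387/276 ≈ 1.402 → |1.402 − 1.333| = 0.069

B, A, C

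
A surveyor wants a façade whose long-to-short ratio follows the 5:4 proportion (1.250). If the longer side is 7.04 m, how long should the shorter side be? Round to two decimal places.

5:4 = 1.25000.
Shorter side = 7.04 ÷ 1.25000 ≈ 5.6320 → 5.63 m.

5.63 m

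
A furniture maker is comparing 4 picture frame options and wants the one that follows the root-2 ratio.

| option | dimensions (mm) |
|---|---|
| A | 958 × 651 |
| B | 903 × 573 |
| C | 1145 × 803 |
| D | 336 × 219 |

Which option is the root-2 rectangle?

C

Ratios (long/short): A ≈ 1.472; B ≈ 1.576; C ≈ 1.426; D ≈ 1.534.
root-2 ≈ 1.414; option C is nearest (Δ 0.012).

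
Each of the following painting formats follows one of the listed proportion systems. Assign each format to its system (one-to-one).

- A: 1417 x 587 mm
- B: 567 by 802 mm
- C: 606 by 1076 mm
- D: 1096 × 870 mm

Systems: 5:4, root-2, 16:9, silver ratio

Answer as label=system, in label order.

A = 1417/587 ≈ 2.414 → silver ratio (2.414)
B = 802/567 ≈ 1.414 → root-2 (1.414)
C = 1076/606 ≈ 1.776 → 16:9 (1.778)
D = 1096/870 ≈ 1.260 → 5:4 (1.250)

A=silver ratio, B=root-2, C=16:9, D=5:4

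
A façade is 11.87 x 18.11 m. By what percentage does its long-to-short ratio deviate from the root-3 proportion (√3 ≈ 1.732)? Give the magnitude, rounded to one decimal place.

11.9%

Ratio = 18.11 / 11.87 ≈ 1.5257.
Ideal root-3 ≈ 1.7321. |1.5257 − 1.7321| / 1.7321 ≈ 11.92% → 11.9%.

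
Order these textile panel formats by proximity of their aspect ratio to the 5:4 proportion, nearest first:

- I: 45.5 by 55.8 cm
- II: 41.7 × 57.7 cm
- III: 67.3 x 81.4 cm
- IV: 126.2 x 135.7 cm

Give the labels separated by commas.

Ratios: I = 55.8 / 45.5 ≈ 1.226; II = 57.7 / 41.7 ≈ 1.384; III = 81.4 / 67.3 ≈ 1.210; IV = 135.7 / 126.2 ≈ 1.075.
|Δ from 1.250|: I 0.024; II 0.134; III 0.040; IV 0.175.

I, III, II, IV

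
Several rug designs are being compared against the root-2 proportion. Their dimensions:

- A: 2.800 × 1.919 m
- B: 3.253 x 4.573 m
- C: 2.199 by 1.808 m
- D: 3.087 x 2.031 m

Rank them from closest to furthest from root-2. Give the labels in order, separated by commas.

A: 2.800/1.919 ≈ 1.459 → |1.459 − 1.414| = 0.045
B: 4.573/3.253 ≈ 1.406 → |1.406 − 1.414| = 0.008
C: 2.199/1.808 ≈ 1.216 → |1.216 − 1.414| = 0.198
D: 3.087/2.031 ≈ 1.520 → |1.520 − 1.414| = 0.106

B, A, D, C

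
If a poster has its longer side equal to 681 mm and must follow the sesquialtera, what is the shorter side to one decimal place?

454.0 mm

3:2 = 1.50000.
Shorter side = 681 ÷ 1.50000 ≈ 454.000 → 454.0 mm.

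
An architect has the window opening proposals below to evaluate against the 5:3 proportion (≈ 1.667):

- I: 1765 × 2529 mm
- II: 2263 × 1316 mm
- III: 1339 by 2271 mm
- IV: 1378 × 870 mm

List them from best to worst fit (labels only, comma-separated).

Ratios: I = 2529 / 1765 ≈ 1.433; II = 2263 / 1316 ≈ 1.720; III = 2271 / 1339 ≈ 1.696; IV = 1378 / 870 ≈ 1.584.
|Δ from 1.667|: I 0.234; II 0.053; III 0.029; IV 0.083.

III, II, IV, I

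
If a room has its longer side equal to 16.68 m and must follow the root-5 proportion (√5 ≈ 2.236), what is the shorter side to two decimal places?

root-5 ≈ 2.23607.
Shorter side = 16.68 ÷ 2.23607 ≈ 7.4595 → 7.46 m.

7.46 m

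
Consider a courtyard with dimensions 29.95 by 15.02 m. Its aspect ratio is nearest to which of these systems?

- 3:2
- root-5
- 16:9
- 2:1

Ratio = 29.95 / 15.02 ≈ 1.994.
Distances: 3:2 1.500 (Δ 0.494); root-5 2.236 (Δ 0.242); 16:9 1.778 (Δ 0.216); 2:1 2.000 (Δ 0.006).

2:1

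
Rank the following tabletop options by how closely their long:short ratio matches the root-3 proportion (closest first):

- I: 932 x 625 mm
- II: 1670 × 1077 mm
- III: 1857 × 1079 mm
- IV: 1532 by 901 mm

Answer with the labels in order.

III, IV, II, I

Ratios: I = 932 / 625 ≈ 1.491; II = 1670 / 1077 ≈ 1.551; III = 1857 / 1079 ≈ 1.721; IV = 1532 / 901 ≈ 1.700.
|Δ from 1.732|: I 0.241; II 0.181; III 0.011; IV 0.032.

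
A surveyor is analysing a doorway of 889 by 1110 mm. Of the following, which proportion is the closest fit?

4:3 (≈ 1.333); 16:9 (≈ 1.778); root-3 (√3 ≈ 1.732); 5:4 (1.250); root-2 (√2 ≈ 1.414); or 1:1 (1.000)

Ratio = 1110 / 889 ≈ 1.249.
Distances: 4:3 1.333 (Δ 0.084); 16:9 1.778 (Δ 0.529); root-3 1.732 (Δ 0.483); 5:4 1.250 (Δ 0.001); root-2 1.414 (Δ 0.165); 1:1 1.000 (Δ 0.249).

5:4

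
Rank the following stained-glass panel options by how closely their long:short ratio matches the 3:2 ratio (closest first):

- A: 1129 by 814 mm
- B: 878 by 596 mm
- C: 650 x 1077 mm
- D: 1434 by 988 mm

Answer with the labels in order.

B, D, A, C

Ratios: A = 1129 / 814 ≈ 1.387; B = 878 / 596 ≈ 1.473; C = 1077 / 650 ≈ 1.657; D = 1434 / 988 ≈ 1.451.
|Δ from 1.500|: A 0.113; B 0.027; C 0.157; D 0.049.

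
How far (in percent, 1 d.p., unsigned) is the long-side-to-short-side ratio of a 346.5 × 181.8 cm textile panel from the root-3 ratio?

10.0%

Ratio = 346.5 / 181.8 ≈ 1.9059.
Ideal root-3 ≈ 1.7321. |1.9059 − 1.7321| / 1.7321 ≈ 10.03% → 10.0%.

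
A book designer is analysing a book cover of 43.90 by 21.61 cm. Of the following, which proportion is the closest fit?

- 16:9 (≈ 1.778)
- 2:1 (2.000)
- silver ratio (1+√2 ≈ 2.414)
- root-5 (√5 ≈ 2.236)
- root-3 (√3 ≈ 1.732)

43.90/21.61 ≈ 2.031. Nearest candidates are 2:1 (2.000, off by 0.031) and root-5 (2.236, off by 0.205).

2:1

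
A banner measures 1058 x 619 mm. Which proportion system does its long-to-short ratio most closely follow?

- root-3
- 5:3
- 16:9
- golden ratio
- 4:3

root-3

1058/619 ≈ 1.709. Nearest candidates are root-3 (1.732, off by 0.023) and 5:3 (1.667, off by 0.042).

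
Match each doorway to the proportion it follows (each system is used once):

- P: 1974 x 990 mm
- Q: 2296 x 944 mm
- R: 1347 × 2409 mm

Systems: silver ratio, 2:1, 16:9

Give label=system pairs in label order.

P = 1974/990 ≈ 1.994 → 2:1 (2.000)
Q = 2296/944 ≈ 2.432 → silver ratio (2.414)
R = 2409/1347 ≈ 1.788 → 16:9 (1.778)

P=2:1, Q=silver ratio, R=16:9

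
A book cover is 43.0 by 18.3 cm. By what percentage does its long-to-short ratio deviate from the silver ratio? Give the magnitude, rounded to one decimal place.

Ratio = 43.0 / 18.3 ≈ 2.3497.
Ideal silver ratio ≈ 2.4142. |2.3497 − 2.4142| / 2.4142 ≈ 2.67% → 2.7%.

2.7%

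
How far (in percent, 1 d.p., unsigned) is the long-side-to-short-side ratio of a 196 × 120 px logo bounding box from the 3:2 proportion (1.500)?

8.9%

Ratio = 196 / 120 ≈ 1.6333.
Ideal 3:2 = 1.5000. |1.6333 − 1.5000| / 1.5000 ≈ 8.89% → 8.9%.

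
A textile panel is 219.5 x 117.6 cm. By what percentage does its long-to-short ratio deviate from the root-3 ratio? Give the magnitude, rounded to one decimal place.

7.8%

Ratio = 219.5 / 117.6 ≈ 1.8665.
Ideal root-3 ≈ 1.7321. |1.8665 − 1.7321| / 1.7321 ≈ 7.76% → 7.8%.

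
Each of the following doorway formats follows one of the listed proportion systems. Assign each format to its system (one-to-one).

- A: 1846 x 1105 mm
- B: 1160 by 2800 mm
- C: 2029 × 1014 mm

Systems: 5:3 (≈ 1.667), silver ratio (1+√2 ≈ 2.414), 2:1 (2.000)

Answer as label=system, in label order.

Ratios: A ≈ 1.671; B ≈ 2.414; C ≈ 2.001.
Targets: 5:3 ≈ 1.667; silver ratio ≈ 2.414; 2:1 ≈ 2.000.

A=5:3, B=silver ratio, C=2:1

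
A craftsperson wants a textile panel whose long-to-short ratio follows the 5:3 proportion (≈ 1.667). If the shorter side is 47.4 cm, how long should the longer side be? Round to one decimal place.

5:3 ≈ 1.66667.
Longer side = 47.4 × 1.66667 ≈ 79.000 → 79.0 cm.

79.0 cm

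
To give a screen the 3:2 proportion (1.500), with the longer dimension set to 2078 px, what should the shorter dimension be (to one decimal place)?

3:2 = 1.50000.
Shorter side = 2078 ÷ 1.50000 ≈ 1385.333 → 1385.3 px.

1385.3 px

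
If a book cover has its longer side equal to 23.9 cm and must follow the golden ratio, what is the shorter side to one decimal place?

14.8 cm

golden ratio ≈ 1.61803.
Shorter side = 23.9 ÷ 1.61803 ≈ 14.771 → 14.8 cm.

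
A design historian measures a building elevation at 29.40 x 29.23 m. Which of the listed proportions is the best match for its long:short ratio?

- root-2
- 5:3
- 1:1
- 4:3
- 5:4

29.40/29.23 ≈ 1.006. Nearest candidates are 1:1 (1.000, off by 0.006) and 5:4 (1.250, off by 0.244).

1:1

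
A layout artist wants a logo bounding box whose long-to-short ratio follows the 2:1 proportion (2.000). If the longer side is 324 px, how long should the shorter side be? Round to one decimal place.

162.0 px

2:1 = 2.00000.
Shorter side = 324 ÷ 2.00000 ≈ 162.000 → 162.0 px.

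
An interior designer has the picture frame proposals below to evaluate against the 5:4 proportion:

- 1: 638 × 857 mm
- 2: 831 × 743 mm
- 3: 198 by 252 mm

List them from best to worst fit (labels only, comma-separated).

3, 1, 2

1: 857/638 ≈ 1.343 → |1.343 − 1.250| = 0.093
2: 831/743 ≈ 1.118 → |1.118 − 1.250| = 0.132
3: 252/198 ≈ 1.273 → |1.273 − 1.250| = 0.023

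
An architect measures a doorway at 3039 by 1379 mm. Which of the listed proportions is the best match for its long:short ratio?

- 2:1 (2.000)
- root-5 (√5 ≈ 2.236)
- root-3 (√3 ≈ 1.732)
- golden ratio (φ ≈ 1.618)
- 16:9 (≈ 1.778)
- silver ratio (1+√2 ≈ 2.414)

3039/1379 ≈ 2.204. Nearest candidates are root-5 (2.236, off by 0.032) and 2:1 (2.000, off by 0.204).

root-5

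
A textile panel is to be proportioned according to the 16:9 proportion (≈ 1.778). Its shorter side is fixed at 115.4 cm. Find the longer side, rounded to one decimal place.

16:9 ≈ 1.77778.
Longer side = 115.4 × 1.77778 ≈ 205.156 → 205.2 cm.

205.2 cm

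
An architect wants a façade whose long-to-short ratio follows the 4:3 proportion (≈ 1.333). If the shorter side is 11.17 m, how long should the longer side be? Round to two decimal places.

4:3 ≈ 1.33333.
Longer side = 11.17 × 1.33333 ≈ 14.8933 → 14.89 m.

14.89 m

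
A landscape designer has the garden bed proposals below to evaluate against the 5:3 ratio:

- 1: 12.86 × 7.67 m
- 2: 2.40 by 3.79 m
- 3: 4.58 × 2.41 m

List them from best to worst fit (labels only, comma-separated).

1: 12.86/7.67 ≈ 1.677 → |1.677 − 1.667| = 0.010
2: 3.79/2.40 ≈ 1.579 → |1.579 − 1.667| = 0.088
3: 4.58/2.41 ≈ 1.900 → |1.900 − 1.667| = 0.233

1, 2, 3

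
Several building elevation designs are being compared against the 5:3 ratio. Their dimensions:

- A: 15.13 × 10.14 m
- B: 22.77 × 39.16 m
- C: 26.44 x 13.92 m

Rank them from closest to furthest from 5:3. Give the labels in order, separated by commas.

Ratios: A = 15.13 / 10.14 ≈ 1.492; B = 39.16 / 22.77 ≈ 1.720; C = 26.44 / 13.92 ≈ 1.899.
|Δ from 1.667|: A 0.175; B 0.053; C 0.232.

B, A, C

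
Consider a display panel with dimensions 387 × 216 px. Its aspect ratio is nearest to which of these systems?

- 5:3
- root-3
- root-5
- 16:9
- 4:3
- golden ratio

16:9

387/216 ≈ 1.792. Nearest candidates are 16:9 (1.778, off by 0.014) and root-3 (1.732, off by 0.060).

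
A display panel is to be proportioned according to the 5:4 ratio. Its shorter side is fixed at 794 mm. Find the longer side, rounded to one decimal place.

992.5 mm

5:4 = 1.25000.
Longer side = 794 × 1.25000 ≈ 992.500 → 992.5 mm.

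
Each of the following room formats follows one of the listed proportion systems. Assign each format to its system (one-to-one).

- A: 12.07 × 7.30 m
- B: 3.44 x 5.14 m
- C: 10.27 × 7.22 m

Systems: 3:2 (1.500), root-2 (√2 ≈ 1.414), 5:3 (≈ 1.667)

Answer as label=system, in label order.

A=5:3, B=3:2, C=root-2

A = 12.07/7.30 ≈ 1.653 → 5:3 (1.667)
B = 5.14/3.44 ≈ 1.494 → 3:2 (1.500)
C = 10.27/7.22 ≈ 1.422 → root-2 (1.414)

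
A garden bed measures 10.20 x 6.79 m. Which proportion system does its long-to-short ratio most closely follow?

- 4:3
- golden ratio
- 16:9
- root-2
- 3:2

10.20/6.79 ≈ 1.502. Nearest candidates are 3:2 (1.500, off by 0.002) and root-2 (1.414, off by 0.088).

3:2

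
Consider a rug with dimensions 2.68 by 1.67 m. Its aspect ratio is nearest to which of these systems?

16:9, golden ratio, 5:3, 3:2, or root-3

Ratio = 2.68 / 1.67 ≈ 1.605.
Distances: 16:9 1.778 (Δ 0.173); golden ratio 1.618 (Δ 0.013); 5:3 1.667 (Δ 0.062); 3:2 1.500 (Δ 0.105); root-3 1.732 (Δ 0.127).

golden ratio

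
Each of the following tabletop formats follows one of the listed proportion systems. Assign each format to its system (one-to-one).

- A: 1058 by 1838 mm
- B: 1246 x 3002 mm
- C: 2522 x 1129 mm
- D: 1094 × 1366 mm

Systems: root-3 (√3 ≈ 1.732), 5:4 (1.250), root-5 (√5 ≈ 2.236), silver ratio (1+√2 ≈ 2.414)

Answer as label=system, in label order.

A=root-3, B=silver ratio, C=root-5, D=5:4

Ratios: A ≈ 1.737; B ≈ 2.409; C ≈ 2.234; D ≈ 1.249.
Targets: root-3 ≈ 1.732; 5:4 ≈ 1.250; root-5 ≈ 2.236; silver ratio ≈ 2.414.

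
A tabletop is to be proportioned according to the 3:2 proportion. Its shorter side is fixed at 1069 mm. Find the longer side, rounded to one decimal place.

3:2 = 1.50000.
Longer side = 1069 × 1.50000 ≈ 1603.500 → 1603.5 mm.

1603.5 mm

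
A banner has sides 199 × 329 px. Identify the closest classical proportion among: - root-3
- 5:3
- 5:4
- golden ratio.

Ratio = 329 / 199 ≈ 1.653.
Distances: root-3 1.732 (Δ 0.079); 5:3 1.667 (Δ 0.014); 5:4 1.250 (Δ 0.403); golden ratio 1.618 (Δ 0.035).

5:3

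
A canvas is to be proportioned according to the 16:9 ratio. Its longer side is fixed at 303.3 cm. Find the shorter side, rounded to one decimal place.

170.6 cm

16:9 ≈ 1.77778.
Shorter side = 303.3 ÷ 1.77778 ≈ 170.606 → 170.6 cm.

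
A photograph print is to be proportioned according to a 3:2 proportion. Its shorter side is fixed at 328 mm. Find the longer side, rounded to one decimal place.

492.0 mm

3:2 = 1.50000.
Longer side = 328 × 1.50000 ≈ 492.000 → 492.0 mm.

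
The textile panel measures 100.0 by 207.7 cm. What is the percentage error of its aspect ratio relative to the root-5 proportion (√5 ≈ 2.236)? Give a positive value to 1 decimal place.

Ratio = 207.7 / 100.0 ≈ 2.0770.
Ideal root-5 ≈ 2.2361. |2.0770 − 2.2361| / 2.2361 ≈ 7.12% → 7.1%.

7.1%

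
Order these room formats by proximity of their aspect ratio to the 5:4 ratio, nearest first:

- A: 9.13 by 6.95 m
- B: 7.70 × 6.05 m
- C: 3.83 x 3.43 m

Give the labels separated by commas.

Ratios: A = 9.13 / 6.95 ≈ 1.314; B = 7.70 / 6.05 ≈ 1.273; C = 3.83 / 3.43 ≈ 1.117.
|Δ from 1.250|: A 0.064; B 0.023; C 0.133.

B, A, C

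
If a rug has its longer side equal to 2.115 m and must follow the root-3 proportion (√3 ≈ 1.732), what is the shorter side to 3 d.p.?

root-3 ≈ 1.73205.
Shorter side = 2.115 ÷ 1.73205 ≈ 1.22110 → 1.221 m.

1.221 m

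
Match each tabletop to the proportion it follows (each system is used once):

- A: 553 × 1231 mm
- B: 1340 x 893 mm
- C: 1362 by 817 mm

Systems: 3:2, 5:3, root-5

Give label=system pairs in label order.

Ratios: A ≈ 2.226; B ≈ 1.501; C ≈ 1.667.
Targets: 3:2 ≈ 1.500; 5:3 ≈ 1.667; root-5 ≈ 2.236.

A=root-5, B=3:2, C=5:3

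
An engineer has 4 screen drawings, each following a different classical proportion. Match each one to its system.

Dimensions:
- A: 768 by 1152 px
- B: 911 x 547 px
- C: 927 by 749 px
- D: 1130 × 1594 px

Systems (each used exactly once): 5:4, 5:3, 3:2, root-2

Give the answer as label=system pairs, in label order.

A = 1152/768 ≈ 1.500 → 3:2 (1.500)
B = 911/547 ≈ 1.665 → 5:3 (1.667)
C = 927/749 ≈ 1.238 → 5:4 (1.250)
D = 1594/1130 ≈ 1.411 → root-2 (1.414)

A=3:2, B=5:3, C=5:4, D=root-2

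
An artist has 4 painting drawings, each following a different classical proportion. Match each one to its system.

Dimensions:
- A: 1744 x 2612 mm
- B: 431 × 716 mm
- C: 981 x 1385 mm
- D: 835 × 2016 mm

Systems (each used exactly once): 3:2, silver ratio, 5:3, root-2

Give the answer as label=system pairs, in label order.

A=3:2, B=5:3, C=root-2, D=silver ratio

Ratios: A ≈ 1.498; B ≈ 1.661; C ≈ 1.412; D ≈ 2.414.
Targets: 3:2 ≈ 1.500; silver ratio ≈ 2.414; 5:3 ≈ 1.667; root-2 ≈ 1.414.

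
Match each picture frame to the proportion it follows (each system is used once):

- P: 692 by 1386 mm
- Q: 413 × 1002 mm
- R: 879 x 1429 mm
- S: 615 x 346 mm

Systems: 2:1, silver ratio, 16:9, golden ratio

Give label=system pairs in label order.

P=2:1, Q=silver ratio, R=golden ratio, S=16:9

Ratios: P ≈ 2.003; Q ≈ 2.426; R ≈ 1.626; S ≈ 1.777.
Targets: 2:1 ≈ 2.000; silver ratio ≈ 2.414; 16:9 ≈ 1.778; golden ratio ≈ 1.618.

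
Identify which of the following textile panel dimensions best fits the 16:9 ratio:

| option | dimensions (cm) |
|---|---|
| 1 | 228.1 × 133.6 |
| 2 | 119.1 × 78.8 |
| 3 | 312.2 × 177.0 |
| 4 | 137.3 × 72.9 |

3

Ratios (long/short): 1 ≈ 1.707; 2 ≈ 1.511; 3 ≈ 1.764; 4 ≈ 1.883.
16:9 ≈ 1.778; option 3 is nearest (Δ 0.014).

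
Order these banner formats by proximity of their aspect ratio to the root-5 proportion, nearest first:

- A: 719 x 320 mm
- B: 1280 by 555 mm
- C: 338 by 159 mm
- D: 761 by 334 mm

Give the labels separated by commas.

A, D, B, C

A: 719/320 ≈ 2.247 → |2.247 − 2.236| = 0.011
B: 1280/555 ≈ 2.306 → |2.306 − 2.236| = 0.070
C: 338/159 ≈ 2.126 → |2.126 − 2.236| = 0.110
D: 761/334 ≈ 2.278 → |2.278 − 2.236| = 0.042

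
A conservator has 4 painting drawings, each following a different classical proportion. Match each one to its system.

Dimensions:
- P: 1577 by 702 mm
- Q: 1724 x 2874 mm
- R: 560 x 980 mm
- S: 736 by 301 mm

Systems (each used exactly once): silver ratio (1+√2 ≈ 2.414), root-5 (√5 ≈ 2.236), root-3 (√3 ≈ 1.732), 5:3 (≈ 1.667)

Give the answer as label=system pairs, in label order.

P = 1577/702 ≈ 2.246 → root-5 (2.236)
Q = 2874/1724 ≈ 1.667 → 5:3 (1.667)
R = 980/560 ≈ 1.750 → root-3 (1.732)
S = 736/301 ≈ 2.445 → silver ratio (2.414)

P=root-5, Q=5:3, R=root-3, S=silver ratio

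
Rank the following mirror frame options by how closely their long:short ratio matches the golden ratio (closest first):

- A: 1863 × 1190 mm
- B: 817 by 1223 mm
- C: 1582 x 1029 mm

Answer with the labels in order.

A, C, B

A: 1863/1190 ≈ 1.566 → |1.566 − 1.618| = 0.052
B: 1223/817 ≈ 1.497 → |1.497 − 1.618| = 0.121
C: 1582/1029 ≈ 1.537 → |1.537 − 1.618| = 0.081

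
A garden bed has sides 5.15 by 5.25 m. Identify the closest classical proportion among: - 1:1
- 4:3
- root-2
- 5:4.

1:1

Ratio = 5.25 / 5.15 ≈ 1.019.
Distances: 1:1 1.000 (Δ 0.019); 4:3 1.333 (Δ 0.314); root-2 1.414 (Δ 0.395); 5:4 1.250 (Δ 0.231).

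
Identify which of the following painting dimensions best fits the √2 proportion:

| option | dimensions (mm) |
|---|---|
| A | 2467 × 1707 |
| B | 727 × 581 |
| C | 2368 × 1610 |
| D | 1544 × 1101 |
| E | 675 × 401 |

Target root-2 ≈ 1.414.
A: 1.445 (Δ0.031)  B: 1.251 (Δ0.163)  C: 1.471 (Δ0.057)  D: 1.402 (Δ0.012)  E: 1.683 (Δ0.269)

D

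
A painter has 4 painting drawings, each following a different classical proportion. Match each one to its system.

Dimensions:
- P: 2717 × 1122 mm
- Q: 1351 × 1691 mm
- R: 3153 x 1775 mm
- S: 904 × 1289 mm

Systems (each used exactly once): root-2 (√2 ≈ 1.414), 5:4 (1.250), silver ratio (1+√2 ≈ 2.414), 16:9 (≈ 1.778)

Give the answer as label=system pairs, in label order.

Ratios: P ≈ 2.422; Q ≈ 1.252; R ≈ 1.776; S ≈ 1.426.
Targets: root-2 ≈ 1.414; 5:4 ≈ 1.250; silver ratio ≈ 2.414; 16:9 ≈ 1.778.

P=silver ratio, Q=5:4, R=16:9, S=root-2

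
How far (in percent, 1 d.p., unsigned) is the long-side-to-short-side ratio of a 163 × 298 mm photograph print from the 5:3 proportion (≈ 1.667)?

9.7%

Ratio = 298 / 163 ≈ 1.8282.
Ideal 5:3 ≈ 1.6667. |1.8282 − 1.6667| / 1.6667 ≈ 9.69% → 9.7%.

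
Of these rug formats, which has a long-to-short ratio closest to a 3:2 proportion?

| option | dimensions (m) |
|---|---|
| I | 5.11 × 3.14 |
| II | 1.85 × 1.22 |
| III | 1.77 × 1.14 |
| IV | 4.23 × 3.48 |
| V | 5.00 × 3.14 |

Ratios (long/short): I ≈ 1.627; II ≈ 1.516; III ≈ 1.553; IV ≈ 1.216; V ≈ 1.592.
3:2 ≈ 1.500; option II is nearest (Δ 0.016).

II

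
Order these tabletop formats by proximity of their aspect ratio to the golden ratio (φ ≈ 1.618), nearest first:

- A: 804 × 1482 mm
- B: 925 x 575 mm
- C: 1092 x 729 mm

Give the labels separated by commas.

A: 1482/804 ≈ 1.843 → |1.843 − 1.618| = 0.225
B: 925/575 ≈ 1.609 → |1.609 − 1.618| = 0.009
C: 1092/729 ≈ 1.498 → |1.498 − 1.618| = 0.120

B, C, A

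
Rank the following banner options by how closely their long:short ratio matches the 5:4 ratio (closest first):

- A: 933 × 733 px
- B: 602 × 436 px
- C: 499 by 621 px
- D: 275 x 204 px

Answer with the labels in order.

C, A, D, B

A: 933/733 ≈ 1.273 → |1.273 − 1.250| = 0.023
B: 602/436 ≈ 1.381 → |1.381 − 1.250| = 0.131
C: 621/499 ≈ 1.244 → |1.244 − 1.250| = 0.006
D: 275/204 ≈ 1.348 → |1.348 − 1.250| = 0.098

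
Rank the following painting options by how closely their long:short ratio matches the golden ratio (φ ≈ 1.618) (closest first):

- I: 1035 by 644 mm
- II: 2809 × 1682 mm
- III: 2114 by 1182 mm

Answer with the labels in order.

Ratios: I = 1035 / 644 ≈ 1.607; II = 2809 / 1682 ≈ 1.670; III = 2114 / 1182 ≈ 1.788.
|Δ from 1.618|: I 0.011; II 0.052; III 0.170.

I, II, III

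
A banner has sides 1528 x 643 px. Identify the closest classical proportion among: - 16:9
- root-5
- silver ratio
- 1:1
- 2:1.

1528/643 ≈ 2.376. Nearest candidates are silver ratio (2.414, off by 0.038) and root-5 (2.236, off by 0.140).

silver ratio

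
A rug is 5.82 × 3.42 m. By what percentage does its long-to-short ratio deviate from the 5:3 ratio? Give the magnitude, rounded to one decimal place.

Ratio = 5.82 / 3.42 ≈ 1.7018.
Ideal 5:3 ≈ 1.6667. |1.7018 − 1.6667| / 1.6667 ≈ 2.11% → 2.1%.

2.1%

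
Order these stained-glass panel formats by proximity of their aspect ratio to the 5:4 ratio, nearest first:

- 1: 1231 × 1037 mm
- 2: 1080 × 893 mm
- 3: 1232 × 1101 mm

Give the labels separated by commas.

Ratios: 1 = 1231 / 1037 ≈ 1.187; 2 = 1080 / 893 ≈ 1.209; 3 = 1232 / 1101 ≈ 1.119.
|Δ from 1.250|: 1 0.063; 2 0.041; 3 0.131.

2, 1, 3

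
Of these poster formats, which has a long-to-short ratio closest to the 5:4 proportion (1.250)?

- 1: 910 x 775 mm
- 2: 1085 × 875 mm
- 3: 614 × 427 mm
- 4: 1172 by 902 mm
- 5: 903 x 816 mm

2

Ratios (long/short): 1 ≈ 1.174; 2 ≈ 1.240; 3 ≈ 1.438; 4 ≈ 1.299; 5 ≈ 1.107.
5:4 ≈ 1.250; option 2 is nearest (Δ 0.010).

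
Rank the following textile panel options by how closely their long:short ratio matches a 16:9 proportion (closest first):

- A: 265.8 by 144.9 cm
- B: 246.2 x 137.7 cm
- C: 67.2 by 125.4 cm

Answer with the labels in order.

B, A, C

A: 265.8/144.9 ≈ 1.834 → |1.834 − 1.778| = 0.056
B: 246.2/137.7 ≈ 1.788 → |1.788 − 1.778| = 0.010
C: 125.4/67.2 ≈ 1.866 → |1.866 − 1.778| = 0.088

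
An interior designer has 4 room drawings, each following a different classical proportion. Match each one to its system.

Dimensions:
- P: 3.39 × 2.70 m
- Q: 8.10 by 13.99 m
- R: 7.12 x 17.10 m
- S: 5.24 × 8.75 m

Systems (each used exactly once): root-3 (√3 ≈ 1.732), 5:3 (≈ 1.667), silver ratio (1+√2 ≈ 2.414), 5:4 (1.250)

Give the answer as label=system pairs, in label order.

P=5:4, Q=root-3, R=silver ratio, S=5:3

P = 3.39/2.70 ≈ 1.256 → 5:4 (1.250)
Q = 13.99/8.10 ≈ 1.727 → root-3 (1.732)
R = 17.10/7.12 ≈ 2.402 → silver ratio (2.414)
S = 8.75/5.24 ≈ 1.670 → 5:3 (1.667)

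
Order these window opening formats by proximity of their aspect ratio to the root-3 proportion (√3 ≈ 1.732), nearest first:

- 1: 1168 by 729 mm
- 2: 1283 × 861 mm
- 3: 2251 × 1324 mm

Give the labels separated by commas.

3, 1, 2

1: 1168/729 ≈ 1.602 → |1.602 − 1.732| = 0.130
2: 1283/861 ≈ 1.490 → |1.490 − 1.732| = 0.242
3: 2251/1324 ≈ 1.700 → |1.700 − 1.732| = 0.032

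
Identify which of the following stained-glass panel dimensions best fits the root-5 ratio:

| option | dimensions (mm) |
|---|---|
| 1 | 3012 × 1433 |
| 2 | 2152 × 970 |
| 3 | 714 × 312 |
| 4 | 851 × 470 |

2

Ratios (long/short): 1 ≈ 2.102; 2 ≈ 2.219; 3 ≈ 2.288; 4 ≈ 1.811.
root-5 ≈ 2.236; option 2 is nearest (Δ 0.017).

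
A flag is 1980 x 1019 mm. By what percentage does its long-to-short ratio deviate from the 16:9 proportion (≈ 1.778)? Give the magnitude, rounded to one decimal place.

9.3%

Ratio = 1980 / 1019 ≈ 1.9431.
Ideal 16:9 ≈ 1.7778. |1.9431 − 1.7778| / 1.7778 ≈ 9.30% → 9.3%.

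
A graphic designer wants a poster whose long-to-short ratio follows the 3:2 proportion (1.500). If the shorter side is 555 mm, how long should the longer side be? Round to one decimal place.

832.5 mm

3:2 = 1.50000.
Longer side = 555 × 1.50000 ≈ 832.500 → 832.5 mm.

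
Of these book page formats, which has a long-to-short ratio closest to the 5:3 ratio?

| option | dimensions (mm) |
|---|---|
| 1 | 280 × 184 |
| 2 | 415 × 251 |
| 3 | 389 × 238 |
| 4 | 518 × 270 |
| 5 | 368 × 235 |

2

Target 5:3 ≈ 1.667.
1: 1.522 (Δ0.145)  2: 1.653 (Δ0.014)  3: 1.634 (Δ0.033)  4: 1.919 (Δ0.252)  5: 1.566 (Δ0.101)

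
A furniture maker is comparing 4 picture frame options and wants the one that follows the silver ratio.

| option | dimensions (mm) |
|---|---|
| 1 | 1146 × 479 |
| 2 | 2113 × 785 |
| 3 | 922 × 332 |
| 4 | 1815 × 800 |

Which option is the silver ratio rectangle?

Ratios (long/short): 1 ≈ 2.392; 2 ≈ 2.692; 3 ≈ 2.777; 4 ≈ 2.269.
silver ratio ≈ 2.414; option 1 is nearest (Δ 0.022).

1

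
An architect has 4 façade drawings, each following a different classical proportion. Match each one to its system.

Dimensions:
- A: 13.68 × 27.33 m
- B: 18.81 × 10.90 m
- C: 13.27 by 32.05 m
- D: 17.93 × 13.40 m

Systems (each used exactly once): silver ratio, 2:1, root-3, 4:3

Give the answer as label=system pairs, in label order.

A=2:1, B=root-3, C=silver ratio, D=4:3

Ratios: A ≈ 1.998; B ≈ 1.726; C ≈ 2.415; D ≈ 1.338.
Targets: silver ratio ≈ 2.414; 2:1 ≈ 2.000; root-3 ≈ 1.732; 4:3 ≈ 1.333.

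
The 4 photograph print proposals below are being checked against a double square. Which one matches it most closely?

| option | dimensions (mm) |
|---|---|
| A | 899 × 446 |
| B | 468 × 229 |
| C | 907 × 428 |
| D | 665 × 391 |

Target 2:1 ≈ 2.000.
A: 2.016 (Δ0.016)  B: 2.044 (Δ0.044)  C: 2.119 (Δ0.119)  D: 1.701 (Δ0.299)

A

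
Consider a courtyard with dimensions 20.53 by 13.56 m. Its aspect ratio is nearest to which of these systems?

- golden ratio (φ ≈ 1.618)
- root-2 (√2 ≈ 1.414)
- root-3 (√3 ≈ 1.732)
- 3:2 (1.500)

3:2

20.53/13.56 ≈ 1.514. Nearest candidates are 3:2 (1.500, off by 0.014) and root-2 (1.414, off by 0.100).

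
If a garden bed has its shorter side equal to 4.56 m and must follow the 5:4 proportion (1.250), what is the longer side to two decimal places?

5.70 m

5:4 = 1.25000.
Longer side = 4.56 × 1.25000 ≈ 5.7000 → 5.70 m.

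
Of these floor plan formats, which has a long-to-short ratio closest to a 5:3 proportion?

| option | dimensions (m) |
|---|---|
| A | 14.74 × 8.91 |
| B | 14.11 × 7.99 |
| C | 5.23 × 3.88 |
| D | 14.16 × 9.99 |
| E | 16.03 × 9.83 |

Ratios (long/short): A ≈ 1.654; B ≈ 1.766; C ≈ 1.348; D ≈ 1.417; E ≈ 1.631.
5:3 ≈ 1.667; option A is nearest (Δ 0.013).

A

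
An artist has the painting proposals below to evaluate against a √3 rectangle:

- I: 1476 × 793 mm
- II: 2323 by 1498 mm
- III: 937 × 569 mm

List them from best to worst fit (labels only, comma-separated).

III, I, II

I: 1476/793 ≈ 1.861 → |1.861 − 1.732| = 0.129
II: 2323/1498 ≈ 1.551 → |1.551 − 1.732| = 0.181
III: 937/569 ≈ 1.647 → |1.647 − 1.732| = 0.085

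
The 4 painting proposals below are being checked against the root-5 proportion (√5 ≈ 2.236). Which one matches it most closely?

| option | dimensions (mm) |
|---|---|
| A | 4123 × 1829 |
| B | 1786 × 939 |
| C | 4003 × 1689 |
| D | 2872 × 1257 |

A

Ratios (long/short): A ≈ 2.254; B ≈ 1.902; C ≈ 2.370; D ≈ 2.285.
root-5 ≈ 2.236; option A is nearest (Δ 0.018).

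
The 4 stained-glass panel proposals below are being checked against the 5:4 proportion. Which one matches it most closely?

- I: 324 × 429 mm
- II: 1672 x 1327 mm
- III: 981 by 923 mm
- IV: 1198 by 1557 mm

II

Target 5:4 ≈ 1.250.
I: 1.324 (Δ0.074)  II: 1.260 (Δ0.010)  III: 1.063 (Δ0.187)  IV: 1.300 (Δ0.050)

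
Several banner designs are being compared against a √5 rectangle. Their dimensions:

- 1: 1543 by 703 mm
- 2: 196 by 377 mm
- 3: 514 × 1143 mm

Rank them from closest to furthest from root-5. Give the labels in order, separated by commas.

Ratios: 1 = 1543 / 703 ≈ 2.195; 2 = 377 / 196 ≈ 1.923; 3 = 1143 / 514 ≈ 2.224.
|Δ from 2.236|: 1 0.041; 2 0.313; 3 0.012.

3, 1, 2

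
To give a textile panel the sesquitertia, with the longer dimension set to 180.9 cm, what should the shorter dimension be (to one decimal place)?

4:3 ≈ 1.33333.
Shorter side = 180.9 ÷ 1.33333 ≈ 135.675 → 135.7 cm.

135.7 cm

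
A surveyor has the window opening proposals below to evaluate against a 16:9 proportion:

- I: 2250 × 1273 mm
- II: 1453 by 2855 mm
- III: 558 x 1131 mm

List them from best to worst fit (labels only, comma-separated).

I: 2250/1273 ≈ 1.767 → |1.767 − 1.778| = 0.011
II: 2855/1453 ≈ 1.965 → |1.965 − 1.778| = 0.187
III: 1131/558 ≈ 2.027 → |2.027 − 1.778| = 0.249

I, II, III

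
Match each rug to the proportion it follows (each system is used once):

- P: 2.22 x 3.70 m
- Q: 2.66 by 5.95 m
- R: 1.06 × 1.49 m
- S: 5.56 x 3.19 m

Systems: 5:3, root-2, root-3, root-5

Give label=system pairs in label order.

Ratios: P ≈ 1.667; Q ≈ 2.237; R ≈ 1.406; S ≈ 1.743.
Targets: 5:3 ≈ 1.667; root-2 ≈ 1.414; root-3 ≈ 1.732; root-5 ≈ 2.236.

P=5:3, Q=root-5, R=root-2, S=root-3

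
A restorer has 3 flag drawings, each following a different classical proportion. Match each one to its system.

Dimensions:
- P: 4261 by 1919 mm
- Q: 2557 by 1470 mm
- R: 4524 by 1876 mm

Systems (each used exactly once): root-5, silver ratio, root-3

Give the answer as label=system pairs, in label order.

P = 4261/1919 ≈ 2.220 → root-5 (2.236)
Q = 2557/1470 ≈ 1.739 → root-3 (1.732)
R = 4524/1876 ≈ 2.412 → silver ratio (2.414)

P=root-5, Q=root-3, R=silver ratio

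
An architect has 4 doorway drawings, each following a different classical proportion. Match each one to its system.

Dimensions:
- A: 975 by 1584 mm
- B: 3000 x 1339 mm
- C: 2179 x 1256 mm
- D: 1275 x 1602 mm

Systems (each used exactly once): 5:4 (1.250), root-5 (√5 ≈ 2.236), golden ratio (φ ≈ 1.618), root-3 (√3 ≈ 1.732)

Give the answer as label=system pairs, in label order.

A=golden ratio, B=root-5, C=root-3, D=5:4

Ratios: A ≈ 1.625; B ≈ 2.240; C ≈ 1.735; D ≈ 1.256.
Targets: 5:4 ≈ 1.250; root-5 ≈ 2.236; golden ratio ≈ 1.618; root-3 ≈ 1.732.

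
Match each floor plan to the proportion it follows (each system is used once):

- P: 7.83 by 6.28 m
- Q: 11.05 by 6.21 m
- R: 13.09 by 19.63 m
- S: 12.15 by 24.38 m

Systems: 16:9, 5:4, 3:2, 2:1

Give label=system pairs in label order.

P=5:4, Q=16:9, R=3:2, S=2:1

P = 7.83/6.28 ≈ 1.247 → 5:4 (1.250)
Q = 11.05/6.21 ≈ 1.779 → 16:9 (1.778)
R = 19.63/13.09 ≈ 1.500 → 3:2 (1.500)
S = 24.38/12.15 ≈ 2.007 → 2:1 (2.000)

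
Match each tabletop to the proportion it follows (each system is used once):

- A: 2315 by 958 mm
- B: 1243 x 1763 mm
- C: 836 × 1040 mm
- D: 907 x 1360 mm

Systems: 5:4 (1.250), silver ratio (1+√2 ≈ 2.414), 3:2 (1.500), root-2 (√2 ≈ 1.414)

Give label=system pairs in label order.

A = 2315/958 ≈ 2.416 → silver ratio (2.414)
B = 1763/1243 ≈ 1.418 → root-2 (1.414)
C = 1040/836 ≈ 1.244 → 5:4 (1.250)
D = 1360/907 ≈ 1.499 → 3:2 (1.500)

A=silver ratio, B=root-2, C=5:4, D=3:2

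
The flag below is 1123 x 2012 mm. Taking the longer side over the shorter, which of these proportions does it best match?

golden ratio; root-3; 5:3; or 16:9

2012/1123 ≈ 1.792. Nearest candidates are 16:9 (1.778, off by 0.014) and root-3 (1.732, off by 0.060).

16:9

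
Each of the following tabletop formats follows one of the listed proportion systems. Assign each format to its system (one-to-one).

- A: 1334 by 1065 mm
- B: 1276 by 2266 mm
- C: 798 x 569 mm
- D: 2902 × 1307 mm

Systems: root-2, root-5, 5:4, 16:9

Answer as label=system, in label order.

A=5:4, B=16:9, C=root-2, D=root-5

Ratios: A ≈ 1.253; B ≈ 1.776; C ≈ 1.402; D ≈ 2.220.
Targets: root-2 ≈ 1.414; root-5 ≈ 2.236; 5:4 ≈ 1.250; 16:9 ≈ 1.778.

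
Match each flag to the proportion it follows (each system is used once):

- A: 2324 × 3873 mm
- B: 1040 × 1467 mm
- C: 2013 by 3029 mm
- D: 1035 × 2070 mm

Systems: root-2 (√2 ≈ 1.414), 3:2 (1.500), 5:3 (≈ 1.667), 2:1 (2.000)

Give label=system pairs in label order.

A=5:3, B=root-2, C=3:2, D=2:1

Ratios: A ≈ 1.667; B ≈ 1.411; C ≈ 1.505; D ≈ 2.000.
Targets: root-2 ≈ 1.414; 3:2 ≈ 1.500; 5:3 ≈ 1.667; 2:1 ≈ 2.000.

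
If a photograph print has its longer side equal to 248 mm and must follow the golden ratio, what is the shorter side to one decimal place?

153.3 mm

golden ratio ≈ 1.61803.
Shorter side = 248 ÷ 1.61803 ≈ 153.273 → 153.3 mm.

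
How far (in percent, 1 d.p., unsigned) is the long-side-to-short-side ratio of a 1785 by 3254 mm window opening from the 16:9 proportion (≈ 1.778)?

Ratio = 3254 / 1785 ≈ 1.8230.
Ideal 16:9 ≈ 1.7778. |1.8230 − 1.7778| / 1.7778 ≈ 2.54% → 2.5%.

2.5%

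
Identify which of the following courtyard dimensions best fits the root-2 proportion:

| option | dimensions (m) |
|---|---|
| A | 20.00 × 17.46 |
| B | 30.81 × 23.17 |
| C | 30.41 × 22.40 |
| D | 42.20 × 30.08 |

D

Target root-2 ≈ 1.414.
A: 1.145 (Δ0.269)  B: 1.330 (Δ0.084)  C: 1.358 (Δ0.056)  D: 1.403 (Δ0.011)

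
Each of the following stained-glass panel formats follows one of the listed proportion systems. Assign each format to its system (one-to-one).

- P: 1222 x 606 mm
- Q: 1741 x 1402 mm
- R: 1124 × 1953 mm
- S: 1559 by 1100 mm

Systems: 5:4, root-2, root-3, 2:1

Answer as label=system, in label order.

P = 1222/606 ≈ 2.017 → 2:1 (2.000)
Q = 1741/1402 ≈ 1.242 → 5:4 (1.250)
R = 1953/1124 ≈ 1.738 → root-3 (1.732)
S = 1559/1100 ≈ 1.417 → root-2 (1.414)

P=2:1, Q=5:4, R=root-3, S=root-2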